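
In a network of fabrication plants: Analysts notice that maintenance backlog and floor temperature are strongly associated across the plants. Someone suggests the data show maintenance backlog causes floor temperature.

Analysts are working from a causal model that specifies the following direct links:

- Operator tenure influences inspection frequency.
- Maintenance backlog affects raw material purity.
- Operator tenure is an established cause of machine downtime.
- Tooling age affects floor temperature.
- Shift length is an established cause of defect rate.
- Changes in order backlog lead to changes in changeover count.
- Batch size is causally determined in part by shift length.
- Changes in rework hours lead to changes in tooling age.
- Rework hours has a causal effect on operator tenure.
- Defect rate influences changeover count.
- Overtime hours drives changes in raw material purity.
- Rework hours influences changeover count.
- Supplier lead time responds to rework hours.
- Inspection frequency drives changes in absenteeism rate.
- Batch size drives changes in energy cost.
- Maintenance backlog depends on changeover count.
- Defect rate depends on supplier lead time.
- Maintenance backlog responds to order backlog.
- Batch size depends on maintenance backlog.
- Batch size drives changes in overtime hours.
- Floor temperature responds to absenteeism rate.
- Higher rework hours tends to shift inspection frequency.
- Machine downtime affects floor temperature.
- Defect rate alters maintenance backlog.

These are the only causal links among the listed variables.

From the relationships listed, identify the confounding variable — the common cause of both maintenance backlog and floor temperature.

Rework hours has a causal path to maintenance backlog (rework hours → changeover count → maintenance backlog) and a separate causal path to floor temperature (rework hours → tooling age → floor temperature), so it is a common cause of both.
No stated relationship gives maintenance backlog a causal route to floor temperature, so the correlation is explained by the shared upstream cause rather than a direct effect.

rework hours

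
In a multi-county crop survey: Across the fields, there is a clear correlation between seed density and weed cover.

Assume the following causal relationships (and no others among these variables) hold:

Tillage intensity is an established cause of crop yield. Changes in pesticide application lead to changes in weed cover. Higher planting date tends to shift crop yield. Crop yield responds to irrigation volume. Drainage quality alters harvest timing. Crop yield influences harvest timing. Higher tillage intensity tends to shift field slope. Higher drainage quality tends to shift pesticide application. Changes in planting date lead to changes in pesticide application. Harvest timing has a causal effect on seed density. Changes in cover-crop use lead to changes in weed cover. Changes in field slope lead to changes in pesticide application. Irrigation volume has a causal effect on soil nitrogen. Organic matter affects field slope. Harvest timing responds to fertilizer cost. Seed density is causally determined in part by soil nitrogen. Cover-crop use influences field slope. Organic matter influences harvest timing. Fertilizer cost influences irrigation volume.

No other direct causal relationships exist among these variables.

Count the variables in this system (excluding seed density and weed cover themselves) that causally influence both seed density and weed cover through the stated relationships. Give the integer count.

4

The common causes are: drainage quality (to seed density via drainage quality → harvest timing → seed density; to weed cover via drainage quality → pesticide application → weed cover); organic matter (to seed density via organic matter → harvest timing → seed density; to weed cover via organic matter → field slope → pesticide application → weed cover); planting date (to seed density via planting date → crop yield → harvest timing → seed density; to weed cover via planting date → pesticide application → weed cover); tillage intensity (to seed density via tillage intensity → crop yield → harvest timing → seed density; to weed cover via tillage intensity → field slope → pesticide application → weed cover).
Every other variable lacks a causal path to at least one of seed density and weed cover.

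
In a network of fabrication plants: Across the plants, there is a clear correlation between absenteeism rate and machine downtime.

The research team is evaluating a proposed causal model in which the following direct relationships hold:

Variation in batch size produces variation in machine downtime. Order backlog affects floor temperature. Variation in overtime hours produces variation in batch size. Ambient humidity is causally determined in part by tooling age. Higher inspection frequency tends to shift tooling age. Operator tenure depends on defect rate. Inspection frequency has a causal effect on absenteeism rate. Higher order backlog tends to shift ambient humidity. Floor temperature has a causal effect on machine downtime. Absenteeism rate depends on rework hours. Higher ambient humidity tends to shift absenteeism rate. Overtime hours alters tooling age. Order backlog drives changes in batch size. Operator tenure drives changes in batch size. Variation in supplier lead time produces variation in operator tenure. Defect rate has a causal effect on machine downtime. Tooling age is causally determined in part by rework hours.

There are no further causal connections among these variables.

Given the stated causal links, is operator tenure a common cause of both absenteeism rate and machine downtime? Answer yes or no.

Operator tenure has no stated causal path to absenteeism rate. A confounder must cause both variables, so operator tenure does not qualify.

no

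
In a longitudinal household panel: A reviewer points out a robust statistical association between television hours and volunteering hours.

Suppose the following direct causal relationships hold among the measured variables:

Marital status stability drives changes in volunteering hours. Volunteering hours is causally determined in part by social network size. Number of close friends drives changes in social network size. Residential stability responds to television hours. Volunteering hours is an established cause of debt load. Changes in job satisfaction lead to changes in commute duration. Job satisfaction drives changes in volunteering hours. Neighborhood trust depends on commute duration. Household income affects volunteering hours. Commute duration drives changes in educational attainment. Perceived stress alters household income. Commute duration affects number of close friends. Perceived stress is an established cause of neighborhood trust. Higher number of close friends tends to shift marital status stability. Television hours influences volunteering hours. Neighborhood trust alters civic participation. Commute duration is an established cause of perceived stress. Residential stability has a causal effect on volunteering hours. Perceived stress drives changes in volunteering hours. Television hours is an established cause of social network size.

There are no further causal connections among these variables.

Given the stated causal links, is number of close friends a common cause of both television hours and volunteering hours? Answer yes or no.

Number of close friends has no stated causal path to television hours. A confounder must cause both variables, so number of close friends does not qualify.

no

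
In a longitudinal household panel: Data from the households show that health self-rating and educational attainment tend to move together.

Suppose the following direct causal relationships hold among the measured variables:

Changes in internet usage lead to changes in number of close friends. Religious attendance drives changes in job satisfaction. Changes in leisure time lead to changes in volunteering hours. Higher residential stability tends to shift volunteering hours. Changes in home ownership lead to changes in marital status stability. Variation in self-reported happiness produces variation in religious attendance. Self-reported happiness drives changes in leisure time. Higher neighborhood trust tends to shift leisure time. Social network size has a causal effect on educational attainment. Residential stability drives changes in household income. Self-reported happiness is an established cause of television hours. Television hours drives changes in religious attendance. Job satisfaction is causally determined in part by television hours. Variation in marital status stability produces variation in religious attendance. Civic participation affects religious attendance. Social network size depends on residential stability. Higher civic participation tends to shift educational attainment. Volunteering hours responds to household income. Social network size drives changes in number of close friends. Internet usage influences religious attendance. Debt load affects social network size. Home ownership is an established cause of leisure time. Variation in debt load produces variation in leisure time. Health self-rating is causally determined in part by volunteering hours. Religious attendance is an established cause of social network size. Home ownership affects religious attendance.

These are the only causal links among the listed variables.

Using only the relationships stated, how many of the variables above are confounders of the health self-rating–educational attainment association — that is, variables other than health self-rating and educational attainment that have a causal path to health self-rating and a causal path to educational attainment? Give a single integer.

The common causes are: debt load (to health self-rating via debt load → leisure time → volunteering hours → health self-rating; to educational attainment via debt load → social network size → educational attainment); home ownership (to health self-rating via home ownership → leisure time → volunteering hours → health self-rating; to educational attainment via home ownership → religious attendance → social network size → educational attainment); residential stability (to health self-rating via residential stability → volunteering hours → health self-rating; to educational attainment via residential stability → social network size → educational attainment); self-reported happiness (to health self-rating via self-reported happiness → leisure time → volunteering hours → health self-rating; to educational attainment via self-reported happiness → religious attendance → social network size → educational attainment).
Every other variable lacks a causal path to at least one of health self-rating and educational attainment.

4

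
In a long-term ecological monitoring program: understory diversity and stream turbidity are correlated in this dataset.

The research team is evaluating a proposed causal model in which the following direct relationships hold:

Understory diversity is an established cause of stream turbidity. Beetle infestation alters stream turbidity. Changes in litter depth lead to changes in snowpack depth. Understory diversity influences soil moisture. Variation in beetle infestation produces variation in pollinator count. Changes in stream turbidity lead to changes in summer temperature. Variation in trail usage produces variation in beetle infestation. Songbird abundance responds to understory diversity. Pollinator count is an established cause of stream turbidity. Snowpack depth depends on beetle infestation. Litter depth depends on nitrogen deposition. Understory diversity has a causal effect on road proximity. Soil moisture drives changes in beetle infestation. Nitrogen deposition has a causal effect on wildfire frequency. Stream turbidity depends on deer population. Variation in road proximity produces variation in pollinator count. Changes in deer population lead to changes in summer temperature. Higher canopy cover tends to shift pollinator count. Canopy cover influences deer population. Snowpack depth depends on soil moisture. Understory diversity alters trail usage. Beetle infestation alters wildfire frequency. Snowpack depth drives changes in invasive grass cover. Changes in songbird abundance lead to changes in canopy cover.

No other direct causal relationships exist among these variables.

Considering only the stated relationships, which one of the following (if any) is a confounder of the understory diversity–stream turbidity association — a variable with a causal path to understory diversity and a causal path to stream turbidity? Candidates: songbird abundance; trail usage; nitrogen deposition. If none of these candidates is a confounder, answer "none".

none

None of the listed candidates has causal paths to both understory diversity and stream turbidity in the stated relationships, so none is a common cause.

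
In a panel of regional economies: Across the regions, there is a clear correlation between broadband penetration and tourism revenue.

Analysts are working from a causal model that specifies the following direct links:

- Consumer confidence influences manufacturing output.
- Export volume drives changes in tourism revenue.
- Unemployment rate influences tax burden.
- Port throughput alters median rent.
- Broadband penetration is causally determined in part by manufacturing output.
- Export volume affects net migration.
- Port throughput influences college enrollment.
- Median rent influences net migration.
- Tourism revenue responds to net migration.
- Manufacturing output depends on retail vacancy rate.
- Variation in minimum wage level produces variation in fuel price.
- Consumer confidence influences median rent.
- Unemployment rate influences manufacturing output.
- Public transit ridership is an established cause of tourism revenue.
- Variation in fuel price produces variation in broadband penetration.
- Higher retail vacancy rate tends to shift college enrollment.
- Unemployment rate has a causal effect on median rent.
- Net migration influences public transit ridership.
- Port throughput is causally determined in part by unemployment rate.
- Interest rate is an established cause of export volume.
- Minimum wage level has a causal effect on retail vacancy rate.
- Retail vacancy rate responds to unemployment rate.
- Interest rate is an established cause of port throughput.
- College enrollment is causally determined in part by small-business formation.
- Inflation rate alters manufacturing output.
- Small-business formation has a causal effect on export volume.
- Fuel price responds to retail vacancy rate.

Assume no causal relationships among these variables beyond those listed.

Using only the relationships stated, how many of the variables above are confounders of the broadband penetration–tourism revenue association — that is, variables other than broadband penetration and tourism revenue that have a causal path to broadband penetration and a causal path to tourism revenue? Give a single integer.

The common causes are: consumer confidence (to broadband penetration via consumer confidence → manufacturing output → broadband penetration; to tourism revenue via consumer confidence → median rent → net migration → tourism revenue); unemployment rate (to broadband penetration via unemployment rate → manufacturing output → broadband penetration; to tourism revenue via unemployment rate → median rent → net migration → tourism revenue).
Every other variable lacks a causal path to at least one of broadband penetration and tourism revenue.

2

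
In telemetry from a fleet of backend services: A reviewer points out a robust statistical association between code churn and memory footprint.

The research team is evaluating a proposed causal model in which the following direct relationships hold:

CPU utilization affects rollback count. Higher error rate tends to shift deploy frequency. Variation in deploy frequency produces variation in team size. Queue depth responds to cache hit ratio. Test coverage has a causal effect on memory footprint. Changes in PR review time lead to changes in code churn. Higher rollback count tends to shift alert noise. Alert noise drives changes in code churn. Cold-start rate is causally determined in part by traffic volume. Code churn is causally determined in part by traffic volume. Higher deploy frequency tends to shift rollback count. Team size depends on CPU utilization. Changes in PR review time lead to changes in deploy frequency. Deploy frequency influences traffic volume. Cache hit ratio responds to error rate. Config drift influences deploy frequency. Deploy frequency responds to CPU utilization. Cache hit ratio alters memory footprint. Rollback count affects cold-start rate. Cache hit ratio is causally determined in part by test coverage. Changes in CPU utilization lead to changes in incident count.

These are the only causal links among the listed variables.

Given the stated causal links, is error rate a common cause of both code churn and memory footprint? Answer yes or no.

yes

Error rate has a causal path to code churn (error rate → deploy frequency → traffic volume → code churn) and to memory footprint (error rate → cache hit ratio → memory footprint), so it is a common cause of both — a confounder.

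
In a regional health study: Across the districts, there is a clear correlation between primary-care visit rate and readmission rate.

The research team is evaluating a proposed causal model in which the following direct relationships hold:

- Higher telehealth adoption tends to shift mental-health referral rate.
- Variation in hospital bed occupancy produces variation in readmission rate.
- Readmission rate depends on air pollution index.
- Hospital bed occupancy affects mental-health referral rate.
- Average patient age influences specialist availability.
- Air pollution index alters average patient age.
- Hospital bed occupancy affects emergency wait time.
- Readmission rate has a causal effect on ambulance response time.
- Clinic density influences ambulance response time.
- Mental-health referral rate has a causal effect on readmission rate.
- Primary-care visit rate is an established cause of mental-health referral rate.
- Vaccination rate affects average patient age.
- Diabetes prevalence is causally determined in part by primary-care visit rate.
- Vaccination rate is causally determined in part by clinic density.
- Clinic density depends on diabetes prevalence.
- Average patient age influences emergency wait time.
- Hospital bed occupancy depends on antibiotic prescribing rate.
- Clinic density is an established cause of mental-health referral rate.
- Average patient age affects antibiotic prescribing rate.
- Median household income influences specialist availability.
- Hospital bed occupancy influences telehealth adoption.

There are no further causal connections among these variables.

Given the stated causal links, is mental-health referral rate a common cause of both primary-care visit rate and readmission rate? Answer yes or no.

no

Mental-health referral rate has no stated causal path to primary-care visit rate. A confounder must cause both variables, so mental-health referral rate does not qualify.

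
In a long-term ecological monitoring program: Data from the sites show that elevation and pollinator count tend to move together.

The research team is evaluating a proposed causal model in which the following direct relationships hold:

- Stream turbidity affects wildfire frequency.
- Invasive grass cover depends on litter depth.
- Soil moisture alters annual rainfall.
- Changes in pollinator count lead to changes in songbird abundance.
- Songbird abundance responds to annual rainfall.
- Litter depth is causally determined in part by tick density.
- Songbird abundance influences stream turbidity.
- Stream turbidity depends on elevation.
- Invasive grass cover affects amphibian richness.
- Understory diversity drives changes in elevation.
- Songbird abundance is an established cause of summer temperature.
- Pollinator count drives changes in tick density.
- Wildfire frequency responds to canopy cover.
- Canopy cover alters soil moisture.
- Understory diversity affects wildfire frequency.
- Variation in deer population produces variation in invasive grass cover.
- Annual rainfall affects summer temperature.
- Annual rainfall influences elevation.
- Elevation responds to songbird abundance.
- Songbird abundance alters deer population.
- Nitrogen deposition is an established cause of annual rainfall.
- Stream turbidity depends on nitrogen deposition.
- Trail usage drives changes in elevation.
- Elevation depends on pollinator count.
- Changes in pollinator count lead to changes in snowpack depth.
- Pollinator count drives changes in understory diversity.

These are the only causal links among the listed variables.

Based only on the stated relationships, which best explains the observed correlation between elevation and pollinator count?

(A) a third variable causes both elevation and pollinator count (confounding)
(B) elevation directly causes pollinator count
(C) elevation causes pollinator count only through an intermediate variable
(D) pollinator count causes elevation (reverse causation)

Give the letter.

The stated link runs pollinator count → elevation; elevation has no causal path to pollinator count. No variable causes both, so confounding is ruled out. The correlation reflects reverse causation.

D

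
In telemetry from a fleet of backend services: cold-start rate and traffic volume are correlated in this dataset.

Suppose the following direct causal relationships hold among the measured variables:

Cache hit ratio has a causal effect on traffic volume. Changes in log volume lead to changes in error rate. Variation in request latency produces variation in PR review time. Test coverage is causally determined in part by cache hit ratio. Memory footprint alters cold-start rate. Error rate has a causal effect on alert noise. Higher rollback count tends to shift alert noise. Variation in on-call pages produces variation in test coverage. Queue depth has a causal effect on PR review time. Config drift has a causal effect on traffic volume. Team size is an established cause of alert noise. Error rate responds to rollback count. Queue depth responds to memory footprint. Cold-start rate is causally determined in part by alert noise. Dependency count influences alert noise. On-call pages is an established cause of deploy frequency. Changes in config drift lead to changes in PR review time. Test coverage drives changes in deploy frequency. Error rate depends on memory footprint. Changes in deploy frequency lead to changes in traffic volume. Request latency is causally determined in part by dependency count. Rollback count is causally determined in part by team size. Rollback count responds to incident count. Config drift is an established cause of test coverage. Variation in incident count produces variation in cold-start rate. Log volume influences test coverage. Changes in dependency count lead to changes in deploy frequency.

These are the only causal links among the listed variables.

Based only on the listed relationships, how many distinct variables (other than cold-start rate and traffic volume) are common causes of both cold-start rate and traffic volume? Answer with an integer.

The common causes are: dependency count (to cold-start rate via dependency count → alert noise → cold-start rate; to traffic volume via dependency count → deploy frequency → traffic volume); log volume (to cold-start rate via log volume → error rate → alert noise → cold-start rate; to traffic volume via log volume → test coverage → deploy frequency → traffic volume).
Every other variable lacks a causal path to at least one of cold-start rate and traffic volume.

2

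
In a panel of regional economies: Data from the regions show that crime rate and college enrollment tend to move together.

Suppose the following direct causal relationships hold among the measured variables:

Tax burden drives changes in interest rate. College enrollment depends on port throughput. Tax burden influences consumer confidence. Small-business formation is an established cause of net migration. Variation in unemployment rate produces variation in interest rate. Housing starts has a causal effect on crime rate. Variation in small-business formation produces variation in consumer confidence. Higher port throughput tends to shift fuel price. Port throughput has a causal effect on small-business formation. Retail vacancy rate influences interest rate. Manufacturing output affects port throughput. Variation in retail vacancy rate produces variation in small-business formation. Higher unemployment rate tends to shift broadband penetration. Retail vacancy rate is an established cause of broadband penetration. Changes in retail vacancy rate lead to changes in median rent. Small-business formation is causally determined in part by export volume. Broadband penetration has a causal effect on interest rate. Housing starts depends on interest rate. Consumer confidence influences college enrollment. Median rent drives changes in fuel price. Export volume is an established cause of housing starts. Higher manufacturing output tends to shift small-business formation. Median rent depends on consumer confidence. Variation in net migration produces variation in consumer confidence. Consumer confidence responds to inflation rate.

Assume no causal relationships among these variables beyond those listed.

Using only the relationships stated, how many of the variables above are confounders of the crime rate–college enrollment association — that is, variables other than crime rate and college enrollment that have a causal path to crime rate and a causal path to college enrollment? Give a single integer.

The common causes are: export volume (to crime rate via export volume → housing starts → crime rate; to college enrollment via export volume → small-business formation → consumer confidence → college enrollment); retail vacancy rate (to crime rate via retail vacancy rate → interest rate → housing starts → crime rate; to college enrollment via retail vacancy rate → small-business formation → consumer confidence → college enrollment); tax burden (to crime rate via tax burden → interest rate → housing starts → crime rate; to college enrollment via tax burden → consumer confidence → college enrollment).
Every other variable lacks a causal path to at least one of crime rate and college enrollment.

3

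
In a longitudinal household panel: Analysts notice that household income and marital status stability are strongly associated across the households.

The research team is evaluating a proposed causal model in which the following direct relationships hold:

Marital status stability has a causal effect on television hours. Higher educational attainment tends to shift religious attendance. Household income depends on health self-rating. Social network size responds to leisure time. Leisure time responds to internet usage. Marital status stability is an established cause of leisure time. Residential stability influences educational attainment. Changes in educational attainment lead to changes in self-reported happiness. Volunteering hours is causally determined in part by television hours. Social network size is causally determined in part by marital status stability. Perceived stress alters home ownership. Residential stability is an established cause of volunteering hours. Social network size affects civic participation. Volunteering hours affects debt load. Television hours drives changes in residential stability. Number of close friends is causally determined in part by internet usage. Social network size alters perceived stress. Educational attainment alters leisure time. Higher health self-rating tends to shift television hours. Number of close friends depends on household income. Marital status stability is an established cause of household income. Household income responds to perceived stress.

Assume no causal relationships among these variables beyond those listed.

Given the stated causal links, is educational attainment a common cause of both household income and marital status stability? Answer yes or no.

no

Educational attainment has no stated causal path to marital status stability. A confounder must cause both variables, so educational attainment does not qualify.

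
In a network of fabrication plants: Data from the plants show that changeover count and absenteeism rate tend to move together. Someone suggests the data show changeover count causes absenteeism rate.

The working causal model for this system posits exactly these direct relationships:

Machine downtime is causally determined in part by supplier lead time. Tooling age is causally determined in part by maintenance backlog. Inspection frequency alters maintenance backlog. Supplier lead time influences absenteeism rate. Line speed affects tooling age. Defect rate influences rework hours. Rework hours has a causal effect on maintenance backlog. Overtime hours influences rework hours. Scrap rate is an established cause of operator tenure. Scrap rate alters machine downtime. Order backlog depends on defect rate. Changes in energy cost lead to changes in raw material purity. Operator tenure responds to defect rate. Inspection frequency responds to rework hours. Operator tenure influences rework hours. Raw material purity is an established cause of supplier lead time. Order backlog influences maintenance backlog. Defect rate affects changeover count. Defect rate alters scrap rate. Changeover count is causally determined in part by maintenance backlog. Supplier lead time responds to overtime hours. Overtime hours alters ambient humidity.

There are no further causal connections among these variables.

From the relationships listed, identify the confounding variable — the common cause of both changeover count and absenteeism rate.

Overtime hours has a causal path to changeover count (overtime hours → rework hours → maintenance backlog → changeover count) and a separate causal path to absenteeism rate (overtime hours → supplier lead time → absenteeism rate), so it is a common cause of both.
No stated relationship gives changeover count a causal route to absenteeism rate, so the correlation is explained by the shared upstream cause rather than a direct effect.

overtime hours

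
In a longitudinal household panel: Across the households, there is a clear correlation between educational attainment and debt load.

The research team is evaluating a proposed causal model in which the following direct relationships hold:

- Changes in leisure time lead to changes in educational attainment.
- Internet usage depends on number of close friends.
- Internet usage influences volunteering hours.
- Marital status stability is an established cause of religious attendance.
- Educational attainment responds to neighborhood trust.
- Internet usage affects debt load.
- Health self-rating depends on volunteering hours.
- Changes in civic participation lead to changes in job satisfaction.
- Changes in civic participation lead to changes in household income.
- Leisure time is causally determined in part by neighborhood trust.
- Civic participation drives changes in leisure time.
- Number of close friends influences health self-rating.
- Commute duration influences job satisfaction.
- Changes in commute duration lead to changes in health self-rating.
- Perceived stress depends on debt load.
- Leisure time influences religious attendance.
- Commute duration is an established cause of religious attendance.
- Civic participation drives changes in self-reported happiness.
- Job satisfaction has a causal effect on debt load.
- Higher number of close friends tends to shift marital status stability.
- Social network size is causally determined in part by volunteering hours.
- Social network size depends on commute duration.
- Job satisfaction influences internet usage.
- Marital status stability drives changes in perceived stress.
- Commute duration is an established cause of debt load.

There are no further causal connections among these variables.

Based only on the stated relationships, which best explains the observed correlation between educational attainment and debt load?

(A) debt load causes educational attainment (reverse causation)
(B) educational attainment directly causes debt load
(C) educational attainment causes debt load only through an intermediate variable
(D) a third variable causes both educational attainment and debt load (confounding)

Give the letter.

Civic participation causes educational attainment (civic participation → leisure time → educational attainment) and debt load (civic participation → job satisfaction → debt load) — a common cause creating the correlation.
There is no stated path from educational attainment to debt load or from debt load to educational attainment, so neither direct nor reverse causation applies.

D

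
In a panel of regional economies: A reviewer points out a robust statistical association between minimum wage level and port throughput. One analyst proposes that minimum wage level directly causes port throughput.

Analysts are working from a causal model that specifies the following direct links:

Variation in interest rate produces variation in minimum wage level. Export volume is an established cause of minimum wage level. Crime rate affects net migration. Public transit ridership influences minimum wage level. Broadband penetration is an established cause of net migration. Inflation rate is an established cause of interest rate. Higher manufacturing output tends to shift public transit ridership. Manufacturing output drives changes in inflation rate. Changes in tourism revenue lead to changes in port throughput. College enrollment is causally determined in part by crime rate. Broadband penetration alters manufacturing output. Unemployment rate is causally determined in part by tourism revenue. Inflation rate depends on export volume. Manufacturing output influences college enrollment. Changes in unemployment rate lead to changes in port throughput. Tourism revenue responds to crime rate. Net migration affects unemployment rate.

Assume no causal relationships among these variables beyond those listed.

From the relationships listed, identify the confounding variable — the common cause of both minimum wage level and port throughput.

broadband penetration

Broadband penetration has a causal path to minimum wage level (broadband penetration → manufacturing output → public transit ridership → minimum wage level) and a separate causal path to port throughput (broadband penetration → net migration → unemployment rate → port throughput), so it is a common cause of both.
No stated relationship gives minimum wage level a causal route to port throughput, so the correlation is explained by the shared upstream cause rather than a direct effect.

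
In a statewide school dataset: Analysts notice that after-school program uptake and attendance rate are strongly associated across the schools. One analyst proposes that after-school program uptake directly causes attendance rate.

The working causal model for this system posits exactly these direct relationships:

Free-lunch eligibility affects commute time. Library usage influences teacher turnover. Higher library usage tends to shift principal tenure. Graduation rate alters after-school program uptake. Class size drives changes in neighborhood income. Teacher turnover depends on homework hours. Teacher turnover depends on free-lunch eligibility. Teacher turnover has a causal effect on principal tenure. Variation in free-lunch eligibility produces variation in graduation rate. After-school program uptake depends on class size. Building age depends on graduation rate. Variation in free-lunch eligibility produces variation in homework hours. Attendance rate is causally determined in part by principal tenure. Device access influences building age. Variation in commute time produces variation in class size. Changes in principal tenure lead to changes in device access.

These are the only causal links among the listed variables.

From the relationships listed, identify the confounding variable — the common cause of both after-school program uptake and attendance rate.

free-lunch eligibility

Free-lunch eligibility has a causal path to after-school program uptake (free-lunch eligibility → graduation rate → after-school program uptake) and a separate causal path to attendance rate (free-lunch eligibility → teacher turnover → principal tenure → attendance rate), so it is a common cause of both.
No stated relationship gives after-school program uptake a causal route to attendance rate, so the correlation is explained by the shared upstream cause rather than a direct effect.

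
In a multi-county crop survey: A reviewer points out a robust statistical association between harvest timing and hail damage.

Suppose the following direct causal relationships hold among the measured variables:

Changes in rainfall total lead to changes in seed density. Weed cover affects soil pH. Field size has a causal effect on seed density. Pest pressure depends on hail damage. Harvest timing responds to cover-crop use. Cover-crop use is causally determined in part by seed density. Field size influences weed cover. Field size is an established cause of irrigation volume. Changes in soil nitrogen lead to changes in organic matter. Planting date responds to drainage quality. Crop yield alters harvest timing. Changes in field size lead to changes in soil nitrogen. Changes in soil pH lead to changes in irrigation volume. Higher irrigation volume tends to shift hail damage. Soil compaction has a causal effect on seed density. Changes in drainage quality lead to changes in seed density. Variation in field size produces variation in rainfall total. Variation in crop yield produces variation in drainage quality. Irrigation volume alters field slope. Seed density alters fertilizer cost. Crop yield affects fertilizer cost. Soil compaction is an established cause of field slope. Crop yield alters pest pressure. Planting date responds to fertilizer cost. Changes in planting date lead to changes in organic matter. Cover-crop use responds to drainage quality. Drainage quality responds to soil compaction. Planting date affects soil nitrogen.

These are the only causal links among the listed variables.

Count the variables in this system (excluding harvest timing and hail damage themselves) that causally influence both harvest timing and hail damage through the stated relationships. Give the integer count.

1

The common causes are: field size (to harvest timing via field size → seed density → cover-crop use → harvest timing; to hail damage via field size → irrigation volume → hail damage).
Every other variable lacks a causal path to at least one of harvest timing and hail damage.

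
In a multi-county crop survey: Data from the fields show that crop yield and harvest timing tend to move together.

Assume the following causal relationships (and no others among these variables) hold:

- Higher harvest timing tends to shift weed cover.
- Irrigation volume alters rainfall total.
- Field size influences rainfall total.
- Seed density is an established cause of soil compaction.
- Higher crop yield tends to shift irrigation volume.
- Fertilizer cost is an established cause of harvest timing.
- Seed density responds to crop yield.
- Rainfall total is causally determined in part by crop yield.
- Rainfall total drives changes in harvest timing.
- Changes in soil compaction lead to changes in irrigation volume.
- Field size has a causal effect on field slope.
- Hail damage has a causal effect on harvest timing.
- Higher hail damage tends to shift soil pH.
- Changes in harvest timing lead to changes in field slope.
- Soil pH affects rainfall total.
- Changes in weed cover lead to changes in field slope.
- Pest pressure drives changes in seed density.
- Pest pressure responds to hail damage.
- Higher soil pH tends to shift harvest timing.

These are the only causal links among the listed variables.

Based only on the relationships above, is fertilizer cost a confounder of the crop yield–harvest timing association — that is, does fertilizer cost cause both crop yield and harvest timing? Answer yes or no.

Fertilizer cost has no stated causal path to crop yield. A confounder must cause both variables, so fertilizer cost does not qualify.

no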